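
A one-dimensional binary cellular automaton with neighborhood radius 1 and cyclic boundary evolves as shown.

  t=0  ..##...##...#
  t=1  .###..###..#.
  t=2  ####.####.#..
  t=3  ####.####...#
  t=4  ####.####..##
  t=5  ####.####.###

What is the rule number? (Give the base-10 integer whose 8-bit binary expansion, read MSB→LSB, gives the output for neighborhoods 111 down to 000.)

  ### -> #   bit 7 = 1  t=1,i=2
  ##. -> #   bit 6 = 1  t=0,i=3
  #.# -> .   bit 5 = 0  t=2,i=4
  #.. -> .   bit 4 = 0  t=0,i=0
  .## -> #   bit 3 = 1  t=0,i=2
  .#. -> .   bit 2 = 0  t=0,i=12
  ..# -> #   bit 1 = 1  t=0,i=1
  ... -> .   bit 0 = 0  t=0,i=5
  bits 11001010 = 202

202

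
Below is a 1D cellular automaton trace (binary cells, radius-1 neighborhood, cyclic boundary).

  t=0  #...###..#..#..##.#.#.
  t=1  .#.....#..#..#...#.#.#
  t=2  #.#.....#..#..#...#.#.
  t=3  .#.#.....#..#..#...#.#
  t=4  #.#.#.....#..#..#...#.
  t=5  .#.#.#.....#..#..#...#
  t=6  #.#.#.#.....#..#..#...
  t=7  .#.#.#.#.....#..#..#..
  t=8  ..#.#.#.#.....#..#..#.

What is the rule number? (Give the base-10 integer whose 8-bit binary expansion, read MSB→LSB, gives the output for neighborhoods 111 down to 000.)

48

  [7] ### => .  t=0,i=5
  [6] ##. => .  t=0,i=6
  [5] #.# => #  t=0,i=17
  [4] #.. => #  t=0,i=1
  [3] .## => .  t=0,i=4
  [2] .#. => .  t=0,i=0
  [1] ..# => .  t=0,i=3
  [0] ... => .  t=0,i=2
  bits 00110000 = 48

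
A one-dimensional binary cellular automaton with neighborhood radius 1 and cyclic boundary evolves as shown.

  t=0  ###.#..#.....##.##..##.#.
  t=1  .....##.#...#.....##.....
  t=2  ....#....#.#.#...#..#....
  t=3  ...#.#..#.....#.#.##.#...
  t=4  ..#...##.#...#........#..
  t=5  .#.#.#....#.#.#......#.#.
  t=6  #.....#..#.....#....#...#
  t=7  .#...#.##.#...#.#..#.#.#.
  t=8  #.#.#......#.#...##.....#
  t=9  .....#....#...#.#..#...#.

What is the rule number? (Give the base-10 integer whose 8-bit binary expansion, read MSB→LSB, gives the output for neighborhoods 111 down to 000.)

  [7] ### => .  t=0,i=1
  [6] ##. => .  t=0,i=2
  [5] #.# => .  t=0,i=3
  [4] #.. => #  t=0,i=5
  [3] .## => .  t=0,i=0
  [2] .#. => .  t=0,i=4
  [1] ..# => #  t=0,i=6
  [0] ... => .  t=0,i=9
  bits 00010010 = 18

18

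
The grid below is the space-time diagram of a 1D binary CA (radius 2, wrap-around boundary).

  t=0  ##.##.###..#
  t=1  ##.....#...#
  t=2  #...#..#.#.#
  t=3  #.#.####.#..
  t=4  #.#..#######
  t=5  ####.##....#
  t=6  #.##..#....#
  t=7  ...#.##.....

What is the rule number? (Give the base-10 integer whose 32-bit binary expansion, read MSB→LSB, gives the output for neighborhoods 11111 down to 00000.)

1681314481

  #####|.  b31=0 t=4,i=7
  ####.|#  b30=1 t=3,i=6
  ###.#|#  b29=1 t=0,i=1
  ###..|.  b28=0 t=0,i=8
  ##.##|.  b27=0 t=0,i=2
  ##.#.|#  b26=1 t=3,i=8
  ##..#|.  b25=0 t=0,i=9
  ##...|.  b24=0 t=1,i=2
  #.###|.  b23=0 t=0,i=6
  #.##.|.  b22=0 t=0,i=3
  #.#.#|#  b21=1 t=2,i=9
  #.#..|#  b20=1 t=3,i=9
  #..##|.  b19=0 t=0,i=10
  #..#.|#  b18=1 t=2,i=6
  #...#|#  b17=1 t=1,i=9
  #....|.  b16=0 t=1,i=3
  .####|#  b15=1 t=3,i=5
  .###.|#  b14=1 t=0,i=0
  .##.#|.  b13=0 t=0,i=4
  .##..|#  b12=1 t=2,i=0
  .#.##|.  b11=0 t=2,i=10
  .#.#.|.  b10=0 t=2,i=8
  .#..#|#  b9=1 t=2,i=5
  .#...|.  b8=0 t=1,i=8
  ..###|#  b7=1 t=0,i=11
  ..##.|.  b6=0 t=6,i=11
  ..#.#|#  b5=1 t=2,i=7
  ..#..|#  b4=1 t=1,i=7
  ...##|.  b3=0 t=1,i=10
  ...#.|.  b2=0 t=1,i=6
  ....#|.  b1=0 t=1,i=5
  .....|#  b0=1 t=1,i=4
  bits 01100100001101101101001010110001 = 1681314481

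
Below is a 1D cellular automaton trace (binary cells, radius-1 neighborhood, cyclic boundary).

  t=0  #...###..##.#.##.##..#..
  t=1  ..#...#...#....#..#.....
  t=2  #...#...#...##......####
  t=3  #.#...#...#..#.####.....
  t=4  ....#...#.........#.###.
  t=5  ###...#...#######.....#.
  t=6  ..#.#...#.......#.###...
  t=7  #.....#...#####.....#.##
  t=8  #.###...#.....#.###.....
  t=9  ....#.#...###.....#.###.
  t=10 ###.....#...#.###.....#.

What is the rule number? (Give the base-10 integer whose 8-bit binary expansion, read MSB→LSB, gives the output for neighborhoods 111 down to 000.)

65

  [7] ### => .  t=0,i=5
  [6] ##. => #  t=0,i=6
  [5] #.# => .  t=0,i=11
  [4] #.. => .  t=0,i=1
  [3] .## => .  t=0,i=4
  [2] .#. => .  t=0,i=0
  [1] ..# => .  t=0,i=3
  [0] ... => #  t=0,i=2
  bits 01000001 = 65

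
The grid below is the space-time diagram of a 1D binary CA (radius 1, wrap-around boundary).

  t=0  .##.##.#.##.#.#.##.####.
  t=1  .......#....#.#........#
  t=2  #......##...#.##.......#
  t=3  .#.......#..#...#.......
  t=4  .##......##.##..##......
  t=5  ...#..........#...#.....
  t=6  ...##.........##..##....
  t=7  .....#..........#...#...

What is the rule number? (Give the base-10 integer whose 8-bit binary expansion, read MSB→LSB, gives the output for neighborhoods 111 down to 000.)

  nb ###: next=.  (t=0,i=20, bit7=0)
  nb ##.: next=.  (t=0,i=2, bit6=0)
  nb #.#: next=.  (t=0,i=3, bit5=0)
  nb #..: next=#  (t=0,i=23, bit4=1)
  nb .##: next=.  (t=0,i=1, bit3=0)
  nb .#.: next=#  (t=0,i=7, bit2=1)
  nb ..#: next=.  (t=0,i=0, bit1=0)
  nb ...: next=.  (t=1,i=1, bit0=0)
  bits 00010100 = 20

20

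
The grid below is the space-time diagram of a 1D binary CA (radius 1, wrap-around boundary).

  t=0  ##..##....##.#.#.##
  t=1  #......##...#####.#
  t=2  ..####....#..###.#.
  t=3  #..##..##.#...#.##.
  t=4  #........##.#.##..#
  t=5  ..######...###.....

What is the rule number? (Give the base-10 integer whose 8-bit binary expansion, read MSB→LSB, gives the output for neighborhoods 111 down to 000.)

165

  [7] ### => #  t=0,i=0
  [6] ##. => .  t=0,i=1
  [5] #.# => #  t=0,i=12
  [4] #.. => .  t=0,i=2
  [3] .## => .  t=0,i=4
  [2] .#. => #  t=0,i=13
  [1] ..# => .  t=0,i=3
  [0] ... => #  t=0,i=7
  bits 10100101 = 165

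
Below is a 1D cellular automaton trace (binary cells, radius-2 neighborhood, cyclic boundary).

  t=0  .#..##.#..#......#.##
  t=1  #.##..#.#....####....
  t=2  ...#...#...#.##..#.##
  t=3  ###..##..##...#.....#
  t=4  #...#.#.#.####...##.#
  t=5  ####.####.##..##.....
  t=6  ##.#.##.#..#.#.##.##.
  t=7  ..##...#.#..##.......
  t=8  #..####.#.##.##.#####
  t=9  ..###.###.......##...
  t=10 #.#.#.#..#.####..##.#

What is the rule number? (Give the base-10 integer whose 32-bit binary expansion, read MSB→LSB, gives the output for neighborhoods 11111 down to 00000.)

  [31] ##### => .  t=8,i=18
  [30] ####. => .  t=1,i=15
  [29] ###.# => #  t=5,i=3
  [28] ###.. => .  t=1,i=16
  [27] ##.## => .  t=4,i=19
  [26] ##.#. => #  t=0,i=0
  [25] ##..# => .  t=1,i=4
  [24] ##... => #  t=1,i=17
  [23] #.### => #  t=4,i=10
  [22] #.##. => .  t=0,i=19
  [21] #.#.# => #  t=4,i=6
  [20] #.#.. => .  t=0,i=1
  [19] #..## => #  t=0,i=3
  [18] #..#. => .  t=0,i=9
  [17] #...# => #  t=2,i=1
  [16] #.... => .  t=0,i=12
  [15] .#### => #  t=1,i=14
  [14] .###. => .  t=9,i=3
  [13] .##.# => .  t=0,i=5
  [12] .##.. => #  t=1,i=3
  [11] .#.## => .  t=0,i=18
  [10] .#.#. => #  t=1,i=7
  [9] .#..# => #  t=0,i=2
  [8] .#... => .  t=0,i=11
  [7] ..### => #  t=1,i=13
  [6] ..##. => .  t=0,i=4
  [5] ..#.# => .  t=0,i=17
  [4] ..#.. => .  t=0,i=10
  [3] ...## => .  t=1,i=12
  [2] ...#. => #  t=0,i=16
  [1] ....# => #  t=0,i=15
  [0] ..... => #  t=0,i=13
  bits 00100101101010101001011010000111 = 631936647

631936647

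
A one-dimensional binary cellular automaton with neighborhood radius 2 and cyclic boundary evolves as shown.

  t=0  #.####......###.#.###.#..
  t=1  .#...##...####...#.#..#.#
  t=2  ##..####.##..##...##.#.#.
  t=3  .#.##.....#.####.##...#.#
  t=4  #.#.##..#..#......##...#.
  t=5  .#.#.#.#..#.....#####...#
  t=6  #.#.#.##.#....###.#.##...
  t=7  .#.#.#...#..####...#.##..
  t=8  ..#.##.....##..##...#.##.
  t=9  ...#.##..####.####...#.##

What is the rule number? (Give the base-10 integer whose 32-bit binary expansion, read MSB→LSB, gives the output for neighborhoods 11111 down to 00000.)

  ##### -> #   bit 31 = 1  t=5,i=18
  ####. -> .   bit 30 = 0  t=0,i=4
  ###.# -> .   bit 29 = 0  t=0,i=14
  ###.. -> #   bit 28 = 1  t=0,i=5
  ##.## -> .   bit 27 = 0  t=2,i=8
  ##.#. -> .   bit 26 = 0  t=0,i=15
  ##..# -> .   bit 25 = 0  t=2,i=2
  ##... -> #   bit 24 = 1  t=0,i=6
  #.### -> .   bit 23 = 0  t=0,i=2
  #.##. -> .   bit 22 = 0  t=2,i=0
  #.#.# -> .   bit 21 = 0  t=0,i=16
  #.#.. -> #   bit 20 = 1  t=0,i=22
  #..## -> #   bit 19 = 1  t=2,i=3
  #..#. -> #   bit 18 = 1  t=0,i=24
  #...# -> .   bit 17 = 0  t=1,i=3
  #.... -> .   bit 16 = 0  t=0,i=7
  .#### -> .   bit 15 = 0  t=0,i=3
  .###. -> #   bit 14 = 1  t=0,i=13
  .##.# -> .   bit 13 = 0  t=2,i=19
  .##.. -> #   bit 12 = 1  t=1,i=6
  .#.## -> #   bit 11 = 1  t=0,i=1
  .#.#. -> #   bit 10 = 1  t=1,i=0
  .#..# -> .   bit 9 = 0  t=0,i=23
  .#... -> .   bit 8 = 0  t=1,i=2
  ..### -> #   bit 7 = 1  t=0,i=12
  ..##. -> #   bit 6 = 1  t=1,i=5
  ..#.# -> .   bit 5 = 0  t=0,i=0
  ..#.. -> .   bit 4 = 0  t=4,i=8
  ...## -> #   bit 3 = 1  t=0,i=11
  ...#. -> .   bit 2 = 0  t=1,i=16
  ....# -> #   bit 1 = 1  t=0,i=10
  ..... -> .   bit 0 = 0  t=0,i=8
  bits 10010001000111000101110011001010 = 2434555082

2434555082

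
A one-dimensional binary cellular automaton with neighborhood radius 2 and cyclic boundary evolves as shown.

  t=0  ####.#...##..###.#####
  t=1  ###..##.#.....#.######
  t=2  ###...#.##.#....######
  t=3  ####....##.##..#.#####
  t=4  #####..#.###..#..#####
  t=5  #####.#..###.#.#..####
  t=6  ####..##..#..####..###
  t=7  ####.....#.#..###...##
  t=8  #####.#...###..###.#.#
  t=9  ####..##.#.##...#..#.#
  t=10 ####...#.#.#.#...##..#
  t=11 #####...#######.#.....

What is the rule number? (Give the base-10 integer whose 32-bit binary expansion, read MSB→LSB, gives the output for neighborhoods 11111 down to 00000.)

  ##### -> #   bit 31 = 1  t=0,i=0
  ####. -> #   bit 30 = 1  t=0,i=2
  ###.# -> .   bit 29 = 0  t=0,i=3
  ###.. -> #   bit 28 = 1  t=1,i=2
  ##.## -> #   bit 27 = 1  t=0,i=16
  ##.#. -> .   bit 26 = 0  t=0,i=4
  ##..# -> .   bit 25 = 0  t=0,i=11
  ##... -> #   bit 24 = 1  t=2,i=3
  #.### -> #   bit 23 = 1  t=0,i=17
  #.##. -> #   bit 22 = 1  t=2,i=8
  #.#.# -> #   bit 21 = 1  t=5,i=13
  #.#.. -> #   bit 20 = 1  t=0,i=5
  #..## -> .   bit 19 = 0  t=0,i=12
  #..#. -> #   bit 18 = 1  t=3,i=14
  #...# -> .   bit 17 = 0  t=0,i=7
  #.... -> .   bit 16 = 0  t=1,i=10
  .#### -> #   bit 15 = 1  t=0,i=18
  .###. -> #   bit 14 = 1  t=0,i=14
  .##.# -> #   bit 13 = 1  t=1,i=6
  .##.. -> .   bit 12 = 0  t=0,i=10
  .#.## -> .   bit 11 = 0  t=1,i=15
  .#.#. -> #   bit 10 = 1  t=5,i=14
  .#..# -> #   bit 9 = 1  t=4,i=15
  .#... -> #   bit 8 = 1  t=0,i=6
  ..### -> .   bit 7 = 0  t=0,i=13
  ..##. -> .   bit 6 = 0  t=0,i=9
  ..#.# -> .   bit 5 = 0  t=1,i=14
  ..#.. -> .   bit 4 = 0  t=4,i=14
  ...## -> #   bit 3 = 1  t=0,i=8
  ...#. -> .   bit 2 = 0  t=1,i=13
  ....# -> .   bit 1 = 0  t=1,i=12
  ..... -> #   bit 0 = 1  t=1,i=11
  bits 11011001111101001110011100001001 = 3656705801

3656705801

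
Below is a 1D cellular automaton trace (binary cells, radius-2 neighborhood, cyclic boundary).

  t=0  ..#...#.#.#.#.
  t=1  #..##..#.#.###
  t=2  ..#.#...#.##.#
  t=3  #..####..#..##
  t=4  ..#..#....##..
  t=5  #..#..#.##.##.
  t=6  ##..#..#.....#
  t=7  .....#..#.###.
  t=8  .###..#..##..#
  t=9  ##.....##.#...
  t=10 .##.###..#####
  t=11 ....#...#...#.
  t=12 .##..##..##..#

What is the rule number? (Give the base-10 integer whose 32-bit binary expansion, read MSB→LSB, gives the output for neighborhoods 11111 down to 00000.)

1167728395

  nb #####: next=.  (t=10,i=11, bit31=0)
  nb ####.: next=#  (t=1,i=13, bit30=1)
  nb ###.#: next=.  (t=10,i=13, bit29=0)
  nb ###..: next=.  (t=1,i=0, bit28=0)
  nb ##.##: next=.  (t=5,i=10, bit27=0)
  nb ##.#.: next=#  (t=2,i=12, bit26=1)
  nb ##..#: next=.  (t=1,i=1, bit25=0)
  nb ##...: next=#  (t=4,i=12, bit24=1)
  nb #.###: next=#  (t=1,i=11, bit23=1)
  nb #.##.: next=.  (t=2,i=10, bit22=0)
  nb #.#.#: next=.  (t=0,i=8, bit21=0)
  nb #.#..: next=#  (t=0,i=12, bit20=1)
  nb #..##: next=#  (t=1,i=2, bit19=1)
  nb #..#.: next=.  (t=1,i=6, bit18=0)
  nb #...#: next=#  (t=0,i=0, bit17=1)
  nb #....: next=.  (t=4,i=7, bit16=0)
  nb .####: next=.  (t=1,i=12, bit15=0)
  nb .###.: next=.  (t=3,i=13, bit14=0)
  nb .##.#: next=.  (t=2,i=11, bit13=0)
  nb .##..: next=#  (t=1,i=4, bit12=1)
  nb .#.##: next=#  (t=1,i=10, bit11=1)
  nb .#.#.: next=#  (t=0,i=7, bit10=1)
  nb .#..#: next=#  (t=2,i=0, bit9=1)
  nb .#...: next=#  (t=0,i=3, bit8=1)
  nb ..###: next=.  (t=3,i=3, bit7=0)
  nb ..##.: next=.  (t=1,i=3, bit6=0)
  nb ..#.#: next=.  (t=0,i=6, bit5=0)
  nb ..#..: next=.  (t=0,i=2, bit4=0)
  nb ...##: next=#  (t=4,i=9, bit3=1)
  nb ...#.: next=.  (t=0,i=1, bit2=0)
  nb ....#: next=#  (t=4,i=0, bit1=1)
  nb .....: next=#  (t=6,i=10, bit0=1)
  bits 01000101100110100001111100001011 = 1167728395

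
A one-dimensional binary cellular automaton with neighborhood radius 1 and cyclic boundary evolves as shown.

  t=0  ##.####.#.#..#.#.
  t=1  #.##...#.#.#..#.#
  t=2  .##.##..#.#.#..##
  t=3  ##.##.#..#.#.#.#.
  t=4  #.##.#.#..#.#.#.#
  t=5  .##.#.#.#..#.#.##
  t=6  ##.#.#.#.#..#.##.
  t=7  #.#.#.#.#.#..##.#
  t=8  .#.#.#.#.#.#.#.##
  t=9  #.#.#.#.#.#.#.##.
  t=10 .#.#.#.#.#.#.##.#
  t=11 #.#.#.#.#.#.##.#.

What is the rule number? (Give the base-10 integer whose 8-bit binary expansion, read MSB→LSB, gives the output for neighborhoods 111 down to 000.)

57

  ### -> .   bit 7 = 0  t=0,i=4
  ##. -> .   bit 6 = 0  t=0,i=1
  #.# -> #   bit 5 = 1  t=0,i=2
  #.. -> #   bit 4 = 1  t=0,i=11
  .## -> #   bit 3 = 1  t=0,i=0
  .#. -> .   bit 2 = 0  t=0,i=8
  ..# -> .   bit 1 = 0  t=0,i=12
  ... -> #   bit 0 = 1  t=1,i=5
  bits 00111001 = 57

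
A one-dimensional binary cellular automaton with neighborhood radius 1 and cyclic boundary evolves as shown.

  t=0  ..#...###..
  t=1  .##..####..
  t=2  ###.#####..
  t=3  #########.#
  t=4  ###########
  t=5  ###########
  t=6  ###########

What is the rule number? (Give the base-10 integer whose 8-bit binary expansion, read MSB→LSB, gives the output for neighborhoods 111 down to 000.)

  [7] ### => #  t=0,i=7
  [6] ##. => #  t=0,i=8
  [5] #.# => #  t=2,i=3
  [4] #.. => .  t=0,i=3
  [3] .## => #  t=0,i=6
  [2] .#. => #  t=0,i=2
  [1] ..# => #  t=0,i=1
  [0] ... => .  t=0,i=0
  bits 11101110 = 238

238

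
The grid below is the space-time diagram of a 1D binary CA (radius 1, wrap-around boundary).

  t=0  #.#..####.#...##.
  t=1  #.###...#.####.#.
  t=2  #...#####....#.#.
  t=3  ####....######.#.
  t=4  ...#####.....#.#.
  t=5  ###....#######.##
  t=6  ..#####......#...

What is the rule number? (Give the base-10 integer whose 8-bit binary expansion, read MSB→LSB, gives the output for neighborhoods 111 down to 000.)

87

  ###|.  b7=0 t=0,i=6
  ##.|#  b6=1 t=0,i=8
  #.#|.  b5=0 t=0,i=1
  #..|#  b4=1 t=0,i=3
  .##|.  b3=0 t=0,i=5
  .#.|#  b2=1 t=0,i=0
  ..#|#  b1=1 t=0,i=4
  ...|#  b0=1 t=0,i=12
  bits 01010111 = 87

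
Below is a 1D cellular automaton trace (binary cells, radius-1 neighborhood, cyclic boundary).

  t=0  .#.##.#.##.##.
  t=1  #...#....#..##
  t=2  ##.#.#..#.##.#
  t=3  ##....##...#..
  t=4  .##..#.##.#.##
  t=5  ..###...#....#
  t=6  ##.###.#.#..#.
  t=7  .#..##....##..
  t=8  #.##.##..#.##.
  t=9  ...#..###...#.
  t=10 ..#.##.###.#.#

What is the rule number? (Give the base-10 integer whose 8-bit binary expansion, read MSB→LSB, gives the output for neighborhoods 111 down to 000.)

210

  ### -> #   bit 7 = 1  t=1,i=13
  ##. -> #   bit 6 = 1  t=0,i=4
  #.# -> .   bit 5 = 0  t=0,i=2
  #.. -> #   bit 4 = 1  t=0,i=13
  .## -> .   bit 3 = 0  t=0,i=3
  .#. -> .   bit 2 = 0  t=0,i=1
  ..# -> #   bit 1 = 1  t=0,i=0
  ... -> .   bit 0 = 0  t=1,i=2
  bits 11010010 = 210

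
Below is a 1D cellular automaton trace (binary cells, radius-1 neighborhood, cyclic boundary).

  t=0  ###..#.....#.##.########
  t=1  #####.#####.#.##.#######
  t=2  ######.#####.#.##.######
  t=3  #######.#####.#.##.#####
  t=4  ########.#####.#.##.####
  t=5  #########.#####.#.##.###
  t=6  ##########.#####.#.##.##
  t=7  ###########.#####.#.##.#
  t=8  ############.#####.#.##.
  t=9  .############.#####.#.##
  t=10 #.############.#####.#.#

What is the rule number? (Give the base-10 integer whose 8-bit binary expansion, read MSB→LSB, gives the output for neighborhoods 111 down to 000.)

243

  [7] ### => #  t=0,i=0
  [6] ##. => #  t=0,i=2
  [5] #.# => #  t=0,i=12
  [4] #.. => #  t=0,i=3
  [3] .## => .  t=0,i=13
  [2] .#. => .  t=0,i=5
  [1] ..# => #  t=0,i=4
  [0] ... => #  t=0,i=7
  bits 11110011 = 243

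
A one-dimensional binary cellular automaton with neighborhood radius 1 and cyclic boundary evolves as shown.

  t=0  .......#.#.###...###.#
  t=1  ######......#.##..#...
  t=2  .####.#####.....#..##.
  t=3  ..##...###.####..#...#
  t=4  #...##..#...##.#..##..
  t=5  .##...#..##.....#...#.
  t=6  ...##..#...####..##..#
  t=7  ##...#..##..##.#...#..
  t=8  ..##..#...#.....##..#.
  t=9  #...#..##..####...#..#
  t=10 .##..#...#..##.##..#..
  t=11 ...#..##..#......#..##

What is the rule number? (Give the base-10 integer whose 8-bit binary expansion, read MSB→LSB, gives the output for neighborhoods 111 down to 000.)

145

  ###|#  b7=1 t=0,i=12
  ##.|.  b6=0 t=0,i=13
  #.#|.  b5=0 t=0,i=8
  #..|#  b4=1 t=0,i=0
  .##|.  b3=0 t=0,i=11
  .#.|.  b2=0 t=0,i=7
  ..#|.  b1=0 t=0,i=6
  ...|#  b0=1 t=0,i=1
  bits 10010001 = 145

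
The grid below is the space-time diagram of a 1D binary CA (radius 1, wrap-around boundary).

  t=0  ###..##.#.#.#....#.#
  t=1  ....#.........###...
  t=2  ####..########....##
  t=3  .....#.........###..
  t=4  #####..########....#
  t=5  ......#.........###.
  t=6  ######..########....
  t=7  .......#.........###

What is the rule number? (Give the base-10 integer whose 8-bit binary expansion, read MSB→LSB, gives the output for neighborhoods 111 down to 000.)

3

  [7] ### => .  t=0,i=0
  [6] ##. => .  t=0,i=2
  [5] #.# => .  t=0,i=7
  [4] #.. => .  t=0,i=3
  [3] .## => .  t=0,i=5
  [2] .#. => .  t=0,i=8
  [1] ..# => #  t=0,i=4
  [0] ... => #  t=0,i=14
  bits 00000011 = 3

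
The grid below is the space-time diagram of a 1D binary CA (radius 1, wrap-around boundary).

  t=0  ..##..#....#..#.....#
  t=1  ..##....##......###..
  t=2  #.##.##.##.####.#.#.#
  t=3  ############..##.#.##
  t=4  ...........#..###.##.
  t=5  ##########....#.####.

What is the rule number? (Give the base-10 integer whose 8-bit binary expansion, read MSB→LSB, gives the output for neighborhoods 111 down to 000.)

105

  ###|.  b7=0 t=1,i=17
  ##.|#  b6=1 t=0,i=3
  #.#|#  b5=1 t=2,i=1
  #..|.  b4=0 t=0,i=0
  .##|#  b3=1 t=0,i=2
  .#.|.  b2=0 t=0,i=6
  ..#|.  b1=0 t=0,i=1
  ...|#  b0=1 t=0,i=8
  bits 01101001 = 105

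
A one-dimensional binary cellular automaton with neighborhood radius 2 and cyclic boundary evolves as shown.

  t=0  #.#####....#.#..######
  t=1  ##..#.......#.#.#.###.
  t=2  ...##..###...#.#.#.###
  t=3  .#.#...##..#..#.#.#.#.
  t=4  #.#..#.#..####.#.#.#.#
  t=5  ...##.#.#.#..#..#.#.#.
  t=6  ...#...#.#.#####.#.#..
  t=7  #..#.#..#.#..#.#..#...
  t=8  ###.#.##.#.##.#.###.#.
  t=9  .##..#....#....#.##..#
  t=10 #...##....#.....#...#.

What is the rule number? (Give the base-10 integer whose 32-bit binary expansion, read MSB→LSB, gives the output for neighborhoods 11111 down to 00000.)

  #####|#  b31=1 t=0,i=4
  ####.|.  b30=0 t=0,i=5
  ###.#|#  b29=1 t=0,i=0
  ###..|.  b28=0 t=0,i=6
  ##.##|#  b27=1 t=0,i=1
  ##.#.|.  b26=0 t=4,i=1
  ##..#|.  b25=0 t=1,i=2
  ##...|.  b24=0 t=0,i=7
  #.###|.  b23=0 t=0,i=2
  #.##.|.  b22=0 t=1,i=0
  #.#.#|.  b21=0 t=1,i=14
  #.#..|.  b20=0 t=0,i=13
  #..##|.  b19=0 t=0,i=15
  #..#.|#  b18=1 t=1,i=3
  #...#|#  b17=1 t=2,i=1
  #....|.  b16=0 t=0,i=8
  .####|.  b15=0 t=0,i=3
  .###.|#  b14=1 t=1,i=19
  .##.#|.  b13=0 t=4,i=0
  .##..|.  b12=0 t=1,i=1
  .#.##|#  b11=1 t=1,i=17
  .#.#.|#  b10=1 t=0,i=12
  .#..#|#  b9=1 t=0,i=14
  .#...|.  b8=0 t=1,i=5
  ..###|#  b7=1 t=0,i=16
  ..##.|#  b6=1 t=2,i=3
  ..#.#|.  b5=0 t=0,i=11
  ..#..|#  b4=1 t=1,i=4
  ...##|.  b3=0 t=2,i=2
  ...#.|.  b2=0 t=0,i=10
  ....#|.  b1=0 t=0,i=9
  .....|#  b0=1 t=1,i=7
  bits 10101000000001100100111011010001 = 2818985681

2818985681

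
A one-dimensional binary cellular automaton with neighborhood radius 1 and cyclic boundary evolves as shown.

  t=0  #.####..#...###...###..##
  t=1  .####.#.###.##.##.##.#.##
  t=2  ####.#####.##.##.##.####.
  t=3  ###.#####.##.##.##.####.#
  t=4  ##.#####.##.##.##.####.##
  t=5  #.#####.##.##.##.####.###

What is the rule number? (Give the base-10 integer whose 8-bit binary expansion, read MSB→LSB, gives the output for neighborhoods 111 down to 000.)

  nb ###: next=#  (t=0,i=3, bit7=1)
  nb ##.: next=.  (t=0,i=0, bit6=0)
  nb #.#: next=#  (t=0,i=1, bit5=1)
  nb #..: next=#  (t=0,i=6, bit4=1)
  nb .##: next=#  (t=0,i=2, bit3=1)
  nb .#.: next=#  (t=0,i=8, bit2=1)
  nb ..#: next=.  (t=0,i=7, bit1=0)
  nb ...: next=#  (t=0,i=10, bit0=1)
  bits 10111101 = 189

189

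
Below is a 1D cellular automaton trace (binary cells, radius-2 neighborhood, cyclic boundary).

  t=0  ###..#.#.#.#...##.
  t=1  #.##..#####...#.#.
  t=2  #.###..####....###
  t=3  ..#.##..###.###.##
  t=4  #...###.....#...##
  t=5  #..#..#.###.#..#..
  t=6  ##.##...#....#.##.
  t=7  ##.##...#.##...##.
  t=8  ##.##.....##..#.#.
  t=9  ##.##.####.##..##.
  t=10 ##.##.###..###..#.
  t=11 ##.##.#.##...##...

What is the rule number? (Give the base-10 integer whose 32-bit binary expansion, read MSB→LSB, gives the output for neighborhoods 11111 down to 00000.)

3538007579

  [31] ##### => #  t=1,i=8
  [30] ####. => #  t=1,i=9
  [29] ###.# => .  t=2,i=0
  [28] ###.. => #  t=0,i=2
  [27] ##.## => .  t=0,i=17
  [26] ##.#. => .  t=5,i=11
  [25] ##..# => #  t=0,i=3
  [24] ##... => .  t=1,i=11
  [23] #.### => #  t=0,i=0
  [22] #.##. => #  t=1,i=2
  [21] #.#.# => #  t=0,i=7
  [20] #.#.. => .  t=0,i=11
  [19] #..## => .  t=1,i=5
  [18] #..#. => .  t=0,i=4
  [17] #...# => .  t=0,i=13
  [16] #.... => #  t=2,i=12
  [15] .#### => #  t=1,i=7
  [14] .###. => .  t=0,i=1
  [13] .##.# => #  t=0,i=16
  [12] .##.. => #  t=1,i=3
  [11] .#.## => .  t=1,i=1
  [10] .#.#. => #  t=0,i=6
  [9] .#..# => #  t=5,i=1
  [8] .#... => .  t=0,i=12
  [7] ..### => .  t=1,i=6
  [6] ..##. => .  t=0,i=15
  [5] ..#.# => .  t=0,i=5
  [4] ..#.. => #  t=4,i=12
  [3] ...## => #  t=0,i=14
  [2] ...#. => .  t=1,i=13
  [1] ....# => #  t=2,i=13
  [0] ..... => #  t=4,i=9
  bits 11010010111000011011011000011011 = 3538007579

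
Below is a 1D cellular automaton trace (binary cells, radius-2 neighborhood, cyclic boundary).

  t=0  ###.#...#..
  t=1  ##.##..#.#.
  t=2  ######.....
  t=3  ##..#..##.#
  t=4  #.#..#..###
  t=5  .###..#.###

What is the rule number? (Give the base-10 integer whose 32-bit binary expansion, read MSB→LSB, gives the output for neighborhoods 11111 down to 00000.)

1322381965

  ##### -> .   bit 31 = 0  t=2,i=2
  ####. -> #   bit 30 = 1  t=2,i=4
  ###.# -> .   bit 29 = 0  t=0,i=2
  ###.. -> .   bit 28 = 0  t=2,i=5
  ##.## -> #   bit 27 = 1  t=1,i=2
  ##.#. -> #   bit 26 = 1  t=0,i=3
  ##..# -> #   bit 25 = 1  t=1,i=5
  ##... -> .   bit 24 = 0  t=2,i=6
  #.### -> #   bit 23 = 1  t=3,i=10
  #.##. -> #   bit 22 = 1  t=1,i=0
  #.#.# -> .   bit 21 = 0  t=1,i=9
  #.#.. -> #   bit 20 = 1  t=0,i=4
  #..## -> .   bit 19 = 0  t=0,i=10
  #..#. -> .   bit 18 = 0  t=1,i=6
  #...# -> .   bit 17 = 0  t=0,i=6
  #.... -> #   bit 16 = 1  t=2,i=7
  .#### -> #   bit 15 = 1  t=2,i=1
  .###. -> #   bit 14 = 1  t=0,i=1
  .##.# -> #   bit 13 = 1  t=1,i=1
  .##.. -> #   bit 12 = 1  t=1,i=4
  .#.## -> .   bit 11 = 0  t=1,i=10
  .#.#. -> .   bit 10 = 0  t=1,i=8
  .#..# -> #   bit 9 = 1  t=0,i=9
  .#... -> .   bit 8 = 0  t=0,i=5
  ..### -> #   bit 7 = 1  t=0,i=0
  ..##. -> .   bit 6 = 0  t=3,i=7
  ..#.# -> .   bit 5 = 0  t=1,i=7
  ..#.. -> .   bit 4 = 0  t=0,i=8
  ...## -> #   bit 3 = 1  t=2,i=10
  ...#. -> #   bit 2 = 1  t=0,i=7
  ....# -> .   bit 1 = 0  t=2,i=9
  ..... -> #   bit 0 = 1  t=2,i=8
  bits 01001110110100011111001010001101 = 1322381965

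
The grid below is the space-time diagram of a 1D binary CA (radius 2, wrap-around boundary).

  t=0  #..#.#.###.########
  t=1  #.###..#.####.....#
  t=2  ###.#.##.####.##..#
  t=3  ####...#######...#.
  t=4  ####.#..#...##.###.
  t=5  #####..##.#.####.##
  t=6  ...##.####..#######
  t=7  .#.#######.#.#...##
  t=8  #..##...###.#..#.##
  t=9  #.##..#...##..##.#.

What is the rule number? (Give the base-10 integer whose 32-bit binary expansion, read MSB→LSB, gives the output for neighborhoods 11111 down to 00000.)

2089788533

  #####|.  b31=0 t=0,i=13
  ####.|#  b30=1 t=0,i=18
  ###.#|#  b29=1 t=0,i=9
  ###..|#  b28=1 t=0,i=0
  ##.##|#  b27=1 t=0,i=10
  ##.#.|#  b26=1 t=2,i=3
  ##..#|.  b25=0 t=0,i=1
  ##...|.  b24=0 t=1,i=13
  #.###|#  b23=1 t=0,i=7
  #.##.|.  b22=0 t=2,i=6
  #.#.#|.  b21=0 t=0,i=5
  #.#..|.  b20=0 t=4,i=5
  #..##|#  b19=1 t=2,i=17
  #..#.|#  b18=1 t=0,i=2
  #...#|#  b17=1 t=3,i=5
  #....|#  b16=1 t=1,i=14
  .####|#  b15=1 t=0,i=12
  .###.|.  b14=0 t=0,i=8
  .##.#|#  b13=1 t=1,i=0
  .##..|.  b12=0 t=2,i=15
  .#.##|.  b11=0 t=0,i=6
  .#.#.|#  b10=1 t=0,i=4
  .#..#|.  b9=0 t=4,i=6
  .#...|.  b8=0 t=4,i=9
  ..###|.  b7=0 t=2,i=18
  ..##.|#  b6=1 t=1,i=18
  ..#.#|#  b5=1 t=0,i=3
  ..#..|#  b4=1 t=4,i=8
  ...##|.  b3=0 t=1,i=17
  ...#.|#  b2=1 t=3,i=16
  ....#|.  b1=0 t=1,i=16
  .....|#  b0=1 t=1,i=15
  bits 01111100100011111010010001110101 = 2089788533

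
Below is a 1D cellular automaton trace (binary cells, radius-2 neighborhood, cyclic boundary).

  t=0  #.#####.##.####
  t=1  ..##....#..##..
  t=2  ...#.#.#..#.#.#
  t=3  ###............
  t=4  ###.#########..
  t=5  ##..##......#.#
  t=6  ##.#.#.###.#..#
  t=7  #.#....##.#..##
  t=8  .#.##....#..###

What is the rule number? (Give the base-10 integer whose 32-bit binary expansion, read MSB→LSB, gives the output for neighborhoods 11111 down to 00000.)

  [31] ##### => .  t=0,i=4
  [30] ####. => .  t=0,i=5
  [29] ###.# => .  t=0,i=0
  [28] ###.. => #  t=3,i=2
  [27] ##.## => .  t=0,i=1
  [26] ##.#. => #  t=6,i=2
  [25] ##..# => .  t=4,i=13
  [24] ##... => .  t=1,i=4
  [23] #.### => #  t=0,i=2
  [22] #.##. => #  t=0,i=8
  [21] #.#.# => .  t=2,i=5
  [20] #.#.. => .  t=2,i=7
  [19] #..## => #  t=1,i=10
  [18] #..#. => .  t=2,i=9
  [17] #...# => #  t=2,i=1
  [16] #.... => #  t=1,i=5
  [15] .#### => #  t=0,i=3
  [14] .###. => #  t=3,i=1
  [13] .##.# => .  t=0,i=9
  [12] .##.. => #  t=1,i=3
  [11] .#.## => .  t=5,i=13
  [10] .#.#. => .  t=2,i=4
  [9] .#..# => .  t=1,i=9
  [8] .#... => #  t=2,i=0
  [7] ..### => #  t=3,i=0
  [6] ..##. => .  t=1,i=2
  [5] ..#.# => .  t=2,i=3
  [4] ..#.. => .  t=1,i=8
  [3] ...## => .  t=1,i=1
  [2] ...#. => #  t=1,i=7
  [1] ....# => .  t=1,i=0
  [0] ..... => #  t=3,i=5
  bits 00010100110010111101000110000101 = 348901765

348901765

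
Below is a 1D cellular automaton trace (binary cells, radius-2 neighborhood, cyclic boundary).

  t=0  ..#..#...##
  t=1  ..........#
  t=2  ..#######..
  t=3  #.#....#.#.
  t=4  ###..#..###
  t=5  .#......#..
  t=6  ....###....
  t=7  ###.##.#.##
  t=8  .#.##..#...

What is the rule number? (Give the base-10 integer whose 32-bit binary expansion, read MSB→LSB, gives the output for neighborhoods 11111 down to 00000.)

1232098435

  [31] ##### => .  t=2,i=4
  [30] ####. => #  t=2,i=7
  [29] ###.# => .  t=7,i=2
  [28] ###.. => .  t=2,i=8
  [27] ##.## => #  t=7,i=3
  [26] ##.#. => .  t=7,i=6
  [25] ##..# => .  t=0,i=0
  [24] ##... => #  t=2,i=9
  [23] #.### => .  t=7,i=9
  [22] #.##. => #  t=7,i=4
  [21] #.#.# => #  t=3,i=0
  [20] #.#.. => #  t=3,i=2
  [19] #..## => .  t=4,i=7
  [18] #..#. => .  t=0,i=1
  [17] #...# => .  t=0,i=7
  [16] #.... => .  t=1,i=1
  [15] .#### => .  t=2,i=3
  [14] .###. => #  t=6,i=5
  [13] .##.# => .  t=7,i=5
  [12] .##.. => #  t=0,i=10
  [11] .#.## => .  t=7,i=8
  [10] .#.#. => #  t=3,i=1
  [9] .#..# => .  t=0,i=3
  [8] .#... => .  t=0,i=6
  [7] ..### => #  t=2,i=2
  [6] ..##. => .  t=0,i=9
  [5] ..#.# => .  t=3,i=7
  [4] ..#.. => .  t=0,i=2
  [3] ...## => .  t=0,i=8
  [2] ...#. => .  t=1,i=9
  [1] ....# => #  t=1,i=8
  [0] ..... => #  t=1,i=2
  bits 01001001011100000101010010000011 = 1232098435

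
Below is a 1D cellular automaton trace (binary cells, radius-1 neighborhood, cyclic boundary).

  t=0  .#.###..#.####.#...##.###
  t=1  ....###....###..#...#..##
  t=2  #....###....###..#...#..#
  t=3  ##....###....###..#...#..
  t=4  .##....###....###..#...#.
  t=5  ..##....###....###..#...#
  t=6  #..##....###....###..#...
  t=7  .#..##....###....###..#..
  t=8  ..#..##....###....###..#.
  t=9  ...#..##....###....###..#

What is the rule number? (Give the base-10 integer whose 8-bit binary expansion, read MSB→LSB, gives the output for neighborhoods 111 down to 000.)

208

  nb ###: next=#  (t=0,i=4, bit7=1)
  nb ##.: next=#  (t=0,i=5, bit6=1)
  nb #.#: next=.  (t=0,i=0, bit5=0)
  nb #..: next=#  (t=0,i=6, bit4=1)
  nb .##: next=.  (t=0,i=3, bit3=0)
  nb .#.: next=.  (t=0,i=1, bit2=0)
  nb ..#: next=.  (t=0,i=7, bit1=0)
  nb ...: next=.  (t=0,i=17, bit0=0)
  bits 11010000 = 208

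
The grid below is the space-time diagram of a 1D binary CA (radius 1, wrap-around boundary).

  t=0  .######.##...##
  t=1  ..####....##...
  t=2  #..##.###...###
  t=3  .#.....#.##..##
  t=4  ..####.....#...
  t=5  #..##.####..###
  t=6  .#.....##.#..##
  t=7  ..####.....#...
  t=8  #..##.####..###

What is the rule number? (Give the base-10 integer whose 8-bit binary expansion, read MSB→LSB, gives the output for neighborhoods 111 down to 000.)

  ###|#  b7=1 t=0,i=2
  ##.|.  b6=0 t=0,i=6
  #.#|.  b5=0 t=0,i=0
  #..|#  b4=1 t=0,i=10
  .##|.  b3=0 t=0,i=1
  .#.|.  b2=0 t=3,i=1
  ..#|.  b1=0 t=0,i=12
  ...|#  b0=1 t=0,i=11
  bits 10010001 = 145

145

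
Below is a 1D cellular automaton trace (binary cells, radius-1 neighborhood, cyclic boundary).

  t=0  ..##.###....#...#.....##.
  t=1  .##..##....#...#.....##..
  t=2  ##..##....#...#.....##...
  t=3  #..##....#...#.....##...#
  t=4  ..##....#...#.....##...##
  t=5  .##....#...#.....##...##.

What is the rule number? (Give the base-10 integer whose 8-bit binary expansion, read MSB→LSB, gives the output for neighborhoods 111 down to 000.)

138

  [7] ### => #  t=0,i=6
  [6] ##. => .  t=0,i=3
  [5] #.# => .  t=0,i=4
  [4] #.. => .  t=0,i=8
  [3] .## => #  t=0,i=2
  [2] .#. => .  t=0,i=12
  [1] ..# => #  t=0,i=1
  [0] ... => .  t=0,i=0
  bits 10001010 = 138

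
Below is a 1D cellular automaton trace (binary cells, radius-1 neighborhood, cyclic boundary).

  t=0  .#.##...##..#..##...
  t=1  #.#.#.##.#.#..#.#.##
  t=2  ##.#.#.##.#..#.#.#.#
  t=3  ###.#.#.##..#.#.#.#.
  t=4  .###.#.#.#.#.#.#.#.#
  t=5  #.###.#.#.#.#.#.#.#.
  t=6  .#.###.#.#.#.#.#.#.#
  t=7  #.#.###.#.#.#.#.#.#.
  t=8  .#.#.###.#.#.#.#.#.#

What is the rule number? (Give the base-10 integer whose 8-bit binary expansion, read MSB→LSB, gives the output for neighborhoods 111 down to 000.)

227

  nb ###: next=#  (t=1,i=19, bit7=1)
  nb ##.: next=#  (t=0,i=4, bit6=1)
  nb #.#: next=#  (t=0,i=2, bit5=1)
  nb #..: next=.  (t=0,i=5, bit4=0)
  nb .##: next=.  (t=0,i=3, bit3=0)
  nb .#.: next=.  (t=0,i=1, bit2=0)
  nb ..#: next=#  (t=0,i=0, bit1=1)
  nb ...: next=#  (t=0,i=6, bit0=1)
  bits 11100011 = 227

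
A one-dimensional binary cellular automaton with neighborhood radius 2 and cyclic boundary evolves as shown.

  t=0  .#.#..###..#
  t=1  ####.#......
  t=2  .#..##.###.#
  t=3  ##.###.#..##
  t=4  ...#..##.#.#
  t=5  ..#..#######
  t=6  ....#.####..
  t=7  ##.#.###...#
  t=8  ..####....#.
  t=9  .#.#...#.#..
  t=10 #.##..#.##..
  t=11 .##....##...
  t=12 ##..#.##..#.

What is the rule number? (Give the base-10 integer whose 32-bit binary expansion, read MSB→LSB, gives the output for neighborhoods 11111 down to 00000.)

  [31] ##### => #  t=5,i=7
  [30] ####. => .  t=1,i=2
  [29] ###.# => .  t=1,i=3
  [28] ###.. => .  t=0,i=8
  [27] ##.## => .  t=2,i=6
  [26] ##.#. => #  t=1,i=4
  [25] ##..# => .  t=0,i=9
  [24] ##... => .  t=6,i=10
  [23] #.### => #  t=2,i=7
  [22] #.##. => #  t=10,i=2
  [21] #.#.# => #  t=0,i=1
  [20] #.#.. => #  t=0,i=3
  [19] #..## => #  t=0,i=5
  [18] #..#. => .  t=0,i=10
  [17] #...# => .  t=4,i=1
  [16] #.... => #  t=1,i=7
  [15] .#### => #  t=1,i=1
  [14] .###. => .  t=0,i=7
  [13] .##.# => #  t=2,i=5
  [12] .##.. => .  t=10,i=3
  [11] .#.## => #  t=6,i=5
  [10] .#.#. => #  t=0,i=0
  [9] .#..# => .  t=0,i=4
  [8] .#... => .  t=1,i=6
  [7] ..### => .  t=0,i=6
  [6] ..##. => #  t=2,i=4
  [5] ..#.# => .  t=0,i=11
  [4] ..#.. => .  t=4,i=3
  [3] ...## => #  t=1,i=11
  [2] ...#. => #  t=4,i=2
  [1] ....# => .  t=1,i=10
  [0] ..... => #  t=1,i=8
  bits 10000100111110011010110001001101 = 2230955085

2230955085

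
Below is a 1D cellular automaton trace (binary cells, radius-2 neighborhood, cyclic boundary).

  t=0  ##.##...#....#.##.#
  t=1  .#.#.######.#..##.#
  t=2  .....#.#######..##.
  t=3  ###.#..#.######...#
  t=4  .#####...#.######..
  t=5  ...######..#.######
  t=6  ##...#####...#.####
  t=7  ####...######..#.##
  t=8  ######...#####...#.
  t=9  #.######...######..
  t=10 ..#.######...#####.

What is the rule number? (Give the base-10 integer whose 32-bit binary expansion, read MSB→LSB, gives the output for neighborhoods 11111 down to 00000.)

  nb #####: next=#  (t=1,i=7, bit31=1)
  nb ####.: next=#  (t=1,i=9, bit30=1)
  nb ###.#: next=#  (t=0,i=1, bit29=1)
  nb ###..: next=#  (t=2,i=13, bit28=1)
  nb ##.##: next=.  (t=0,i=2, bit27=0)
  nb ##.#.: next=#  (t=1,i=11, bit26=1)
  nb ##..#: next=#  (t=2,i=14, bit25=1)
  nb ##...: next=#  (t=0,i=5, bit24=1)
  nb #.###: next=#  (t=0,i=18, bit23=1)
  nb #.##.: next=#  (t=0,i=3, bit22=1)
  nb #.#.#: next=.  (t=1,i=1, bit21=0)
  nb #.#..: next=#  (t=1,i=12, bit20=1)
  nb #..##: next=.  (t=1,i=14, bit19=0)
  nb #..#.: next=.  (t=3,i=6, bit18=0)
  nb #...#: next=#  (t=0,i=6, bit17=1)
  nb #....: next=#  (t=0,i=10, bit16=1)
  nb .####: next=.  (t=1,i=6, bit15=0)
  nb .###.: next=.  (t=0,i=0, bit14=0)
  nb .##.#: next=#  (t=0,i=16, bit13=1)
  nb .##..: next=.  (t=0,i=4, bit12=0)
  nb .#.##: next=.  (t=0,i=14, bit11=0)
  nb .#.#.: next=.  (t=1,i=0, bit10=0)
  nb .#..#: next=#  (t=1,i=13, bit9=1)
  nb .#...: next=#  (t=0,i=9, bit8=1)
  nb ..###: next=.  (t=3,i=18, bit7=0)
  nb ..##.: next=.  (t=1,i=15, bit6=0)
  nb ..#.#: next=.  (t=0,i=13, bit5=0)
  nb ..#..: next=#  (t=0,i=8, bit4=1)
  nb ...##: next=.  (t=3,i=17, bit3=0)
  nb ...#.: next=#  (t=0,i=7, bit2=1)
  nb ....#: next=.  (t=0,i=11, bit1=0)
  nb .....: next=#  (t=2,i=1, bit0=1)
  bits 11110111110100110010001100010101 = 4157809429

4157809429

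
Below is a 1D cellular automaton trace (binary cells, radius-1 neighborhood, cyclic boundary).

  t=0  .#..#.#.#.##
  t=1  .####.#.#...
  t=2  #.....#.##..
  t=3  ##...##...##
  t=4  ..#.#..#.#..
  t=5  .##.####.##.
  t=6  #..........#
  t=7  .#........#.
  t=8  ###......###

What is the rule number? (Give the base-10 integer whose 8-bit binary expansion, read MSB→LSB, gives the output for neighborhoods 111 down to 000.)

22

  [7] ### => .  t=1,i=2
  [6] ##. => .  t=0,i=11
  [5] #.# => .  t=0,i=0
  [4] #.. => #  t=0,i=2
  [3] .## => .  t=0,i=10
  [2] .#. => #  t=0,i=1
  [1] ..# => #  t=0,i=3
  [0] ... => .  t=1,i=10
  bits 00010110 = 22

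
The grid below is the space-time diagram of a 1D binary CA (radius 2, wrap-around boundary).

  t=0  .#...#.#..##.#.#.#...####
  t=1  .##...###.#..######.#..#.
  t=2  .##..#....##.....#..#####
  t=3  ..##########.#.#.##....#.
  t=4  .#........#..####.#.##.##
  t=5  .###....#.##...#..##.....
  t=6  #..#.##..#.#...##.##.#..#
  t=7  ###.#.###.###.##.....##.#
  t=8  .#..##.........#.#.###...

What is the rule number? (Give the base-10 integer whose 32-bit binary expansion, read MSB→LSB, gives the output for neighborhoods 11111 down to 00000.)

  nb #####: next=.  (t=1,i=15, bit31=0)
  nb ####.: next=#  (t=0,i=23, bit30=1)
  nb ###.#: next=.  (t=0,i=24, bit29=0)
  nb ###..: next=#  (t=5,i=3, bit28=1)
  nb ##.##: next=.  (t=2,i=0, bit27=0)
  nb ##.#.: next=.  (t=0,i=0, bit26=0)
  nb ##..#: next=#  (t=2,i=3, bit25=1)
  nb ##...: next=.  (t=1,i=3, bit24=0)
  nb #.###: next=.  (t=7,i=6, bit23=0)
  nb #.##.: next=.  (t=2,i=1, bit22=0)
  nb #.#.#: next=#  (t=0,i=13, bit21=1)
  nb #.#..: next=#  (t=0,i=1, bit20=1)
  nb #..##: next=.  (t=0,i=9, bit19=0)
  nb #..#.: next=#  (t=1,i=22, bit18=1)
  nb #...#: next=.  (t=0,i=3, bit17=0)
  nb #....: next=#  (t=2,i=7, bit16=1)
  nb .####: next=.  (t=0,i=22, bit15=0)
  nb .###.: next=.  (t=1,i=7, bit14=0)
  nb .##.#: next=.  (t=0,i=11, bit13=0)
  nb .##..: next=#  (t=1,i=2, bit12=1)
  nb .#.##: next=#  (t=3,i=16, bit11=1)
  nb .#.#.: next=#  (t=0,i=6, bit10=1)
  nb .#..#: next=#  (t=0,i=8, bit9=1)
  nb .#...: next=#  (t=0,i=2, bit8=1)
  nb ..###: next=.  (t=0,i=21, bit7=0)
  nb ..##.: next=#  (t=0,i=10, bit6=1)
  nb ..#.#: next=.  (t=0,i=5, bit5=0)
  nb ..#..: next=#  (t=1,i=23, bit4=1)
  nb ...##: next=#  (t=0,i=20, bit3=1)
  nb ...#.: next=.  (t=0,i=4, bit2=0)
  nb ....#: next=#  (t=2,i=8, bit1=1)
  nb .....: next=.  (t=2,i=14, bit0=0)
  bits 01010010001101010001111101011010 = 1379213146

1379213146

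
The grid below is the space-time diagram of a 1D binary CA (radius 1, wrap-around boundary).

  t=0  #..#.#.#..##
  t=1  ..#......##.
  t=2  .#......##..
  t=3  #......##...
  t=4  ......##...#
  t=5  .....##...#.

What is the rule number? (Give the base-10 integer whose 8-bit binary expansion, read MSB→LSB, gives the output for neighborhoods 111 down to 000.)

  ###|.  b7=0 t=0,i=11
  ##.|.  b6=0 t=0,i=0
  #.#|.  b5=0 t=0,i=4
  #..|.  b4=0 t=0,i=1
  .##|#  b3=1 t=0,i=10
  .#.|.  b2=0 t=0,i=3
  ..#|#  b1=1 t=0,i=2
  ...|.  b0=0 t=1,i=0
  bits 00001010 = 10

10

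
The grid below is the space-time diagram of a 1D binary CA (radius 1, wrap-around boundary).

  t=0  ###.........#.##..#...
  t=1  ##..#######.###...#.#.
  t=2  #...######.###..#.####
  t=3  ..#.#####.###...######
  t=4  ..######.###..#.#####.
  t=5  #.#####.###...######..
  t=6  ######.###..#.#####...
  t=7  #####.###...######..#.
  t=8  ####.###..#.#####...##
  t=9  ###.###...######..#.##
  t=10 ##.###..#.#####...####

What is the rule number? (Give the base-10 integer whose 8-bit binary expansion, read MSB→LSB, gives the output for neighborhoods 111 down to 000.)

  ### -> #   bit 7 = 1  t=0,i=1
  ##. -> .   bit 6 = 0  t=0,i=2
  #.# -> #   bit 5 = 1  t=0,i=13
  #.. -> .   bit 4 = 0  t=0,i=3
  .## -> #   bit 3 = 1  t=0,i=0
  .#. -> #   bit 2 = 1  t=0,i=12
  ..# -> .   bit 1 = 0  t=0,i=11
  ... -> #   bit 0 = 1  t=0,i=4
  bits 10101101 = 173

173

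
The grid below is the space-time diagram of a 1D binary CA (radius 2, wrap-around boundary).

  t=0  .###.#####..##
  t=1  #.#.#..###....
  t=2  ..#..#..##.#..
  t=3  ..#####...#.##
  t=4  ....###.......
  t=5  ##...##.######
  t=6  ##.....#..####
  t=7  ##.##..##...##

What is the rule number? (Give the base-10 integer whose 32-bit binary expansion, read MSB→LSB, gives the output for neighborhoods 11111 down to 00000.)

  [31] ##### => #  t=0,i=7
  [30] ####. => #  t=0,i=8
  [29] ###.# => .  t=0,i=3
  [28] ###.. => #  t=0,i=9
  [27] ##.## => #  t=0,i=0
  [26] ##.#. => #  t=2,i=10
  [25] ##..# => .  t=0,i=10
  [24] ##... => .  t=1,i=10
  [23] #.### => .  t=0,i=1
  [22] #.##. => .  t=3,i=12
  [21] #.#.# => #  t=1,i=2
  [20] #.#.. => .  t=1,i=4
  [19] #..## => .  t=0,i=11
  [18] #..#. => #  t=2,i=4
  [17] #...# => .  t=3,i=8
  [16] #.... => #  t=1,i=11
  [15] .#### => .  t=0,i=6
  [14] .###. => #  t=0,i=2
  [13] .##.# => .  t=0,i=13
  [12] .##.. => .  t=3,i=13
  [11] .#.## => .  t=3,i=11
  [10] .#.#. => .  t=1,i=1
  [9] .#..# => #  t=1,i=5
  [8] .#... => #  t=2,i=12
  [7] ..### => .  t=1,i=7
  [6] ..##. => .  t=0,i=12
  [5] ..#.# => .  t=1,i=0
  [4] ..#.. => #  t=2,i=2
  [3] ...## => .  t=4,i=3
  [2] ...#. => .  t=1,i=13
  [1] ....# => .  t=1,i=12
  [0] ..... => #  t=4,i=0
  bits 11011100001001010100001100010001 = 3693429521

3693429521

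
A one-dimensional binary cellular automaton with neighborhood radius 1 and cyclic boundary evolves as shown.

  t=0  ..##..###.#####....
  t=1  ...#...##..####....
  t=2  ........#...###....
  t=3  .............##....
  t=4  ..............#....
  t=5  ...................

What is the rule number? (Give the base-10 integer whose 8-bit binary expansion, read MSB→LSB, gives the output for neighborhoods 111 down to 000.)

192

  ### -> #   bit 7 = 1  t=0,i=7
  ##. -> #   bit 6 = 1  t=0,i=3
  #.# -> .   bit 5 = 0  t=0,i=9
  #.. -> .   bit 4 = 0  t=0,i=4
  .## -> .   bit 3 = 0  t=0,i=2
  .#. -> .   bit 2 = 0  t=1,i=3
  ..# -> .   bit 1 = 0  t=0,i=1
  ... -> .   bit 0 = 0  t=0,i=0
  bits 11000000 = 192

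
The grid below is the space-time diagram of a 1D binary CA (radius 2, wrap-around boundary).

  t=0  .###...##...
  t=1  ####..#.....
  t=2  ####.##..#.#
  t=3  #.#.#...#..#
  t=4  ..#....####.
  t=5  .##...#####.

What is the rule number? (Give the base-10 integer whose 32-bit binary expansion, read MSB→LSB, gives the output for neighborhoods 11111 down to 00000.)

  [31] ##### => .  t=2,i=1
  [30] ####. => #  t=1,i=2
  [29] ###.# => .  t=2,i=3
  [28] ###.. => #  t=0,i=3
  [27] ##.## => #  t=2,i=4
  [26] ##.#. => .  t=3,i=1
  [25] ##..# => .  t=1,i=4
  [24] ##... => .  t=0,i=4
  [23] #.### => #  t=2,i=11
  [22] #.##. => .  t=2,i=5
  [21] #.#.# => #  t=3,i=2
  [20] #.#.. => .  t=3,i=4
  [19] #..## => #  t=3,i=10
  [18] #..#. => #  t=1,i=5
  [17] #...# => .  t=0,i=5
  [16] #.... => .  t=0,i=10
  [15] .#### => #  t=1,i=1
  [14] .###. => #  t=0,i=2
  [13] .##.# => .  t=3,i=0
  [12] .##.. => .  t=0,i=8
  [11] .#.## => .  t=2,i=10
  [10] .#.#. => .  t=3,i=3
  [9] .#..# => #  t=3,i=9
  [8] .#... => .  t=1,i=7
  [7] ..### => #  t=0,i=1
  [6] ..##. => .  t=0,i=7
  [5] ..#.# => .  t=2,i=9
  [4] ..#.. => #  t=1,i=6
  [3] ...## => #  t=0,i=0
  [2] ...#. => #  t=3,i=7
  [1] ....# => .  t=0,i=11
  [0] ..... => #  t=1,i=9
  bits 01011000101011001100001010011101 = 1487717021

1487717021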